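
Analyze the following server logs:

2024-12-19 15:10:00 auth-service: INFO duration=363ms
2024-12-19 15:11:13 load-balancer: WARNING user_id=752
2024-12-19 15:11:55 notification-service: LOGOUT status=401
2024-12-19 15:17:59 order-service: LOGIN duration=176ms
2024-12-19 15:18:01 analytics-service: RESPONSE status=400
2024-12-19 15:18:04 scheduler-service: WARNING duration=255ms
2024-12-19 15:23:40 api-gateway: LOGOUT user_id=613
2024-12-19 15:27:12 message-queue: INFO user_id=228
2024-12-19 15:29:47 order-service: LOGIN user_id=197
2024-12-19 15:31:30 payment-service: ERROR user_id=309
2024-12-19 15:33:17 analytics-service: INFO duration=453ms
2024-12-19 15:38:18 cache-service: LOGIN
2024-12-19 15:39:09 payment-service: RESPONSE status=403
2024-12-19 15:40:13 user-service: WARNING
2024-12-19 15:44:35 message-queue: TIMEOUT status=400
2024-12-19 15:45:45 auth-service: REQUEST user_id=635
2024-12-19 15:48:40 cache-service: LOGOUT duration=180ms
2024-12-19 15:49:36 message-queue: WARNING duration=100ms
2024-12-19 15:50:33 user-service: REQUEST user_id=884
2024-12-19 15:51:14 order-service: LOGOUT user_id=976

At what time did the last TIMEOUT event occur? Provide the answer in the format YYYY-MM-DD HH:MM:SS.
2024-12-19 15:44:35

To find the last event:

1. Filter for all TIMEOUT events
2. Sort by timestamp
3. Select the last one
4. Timestamp: 2024-12-19 15:44:35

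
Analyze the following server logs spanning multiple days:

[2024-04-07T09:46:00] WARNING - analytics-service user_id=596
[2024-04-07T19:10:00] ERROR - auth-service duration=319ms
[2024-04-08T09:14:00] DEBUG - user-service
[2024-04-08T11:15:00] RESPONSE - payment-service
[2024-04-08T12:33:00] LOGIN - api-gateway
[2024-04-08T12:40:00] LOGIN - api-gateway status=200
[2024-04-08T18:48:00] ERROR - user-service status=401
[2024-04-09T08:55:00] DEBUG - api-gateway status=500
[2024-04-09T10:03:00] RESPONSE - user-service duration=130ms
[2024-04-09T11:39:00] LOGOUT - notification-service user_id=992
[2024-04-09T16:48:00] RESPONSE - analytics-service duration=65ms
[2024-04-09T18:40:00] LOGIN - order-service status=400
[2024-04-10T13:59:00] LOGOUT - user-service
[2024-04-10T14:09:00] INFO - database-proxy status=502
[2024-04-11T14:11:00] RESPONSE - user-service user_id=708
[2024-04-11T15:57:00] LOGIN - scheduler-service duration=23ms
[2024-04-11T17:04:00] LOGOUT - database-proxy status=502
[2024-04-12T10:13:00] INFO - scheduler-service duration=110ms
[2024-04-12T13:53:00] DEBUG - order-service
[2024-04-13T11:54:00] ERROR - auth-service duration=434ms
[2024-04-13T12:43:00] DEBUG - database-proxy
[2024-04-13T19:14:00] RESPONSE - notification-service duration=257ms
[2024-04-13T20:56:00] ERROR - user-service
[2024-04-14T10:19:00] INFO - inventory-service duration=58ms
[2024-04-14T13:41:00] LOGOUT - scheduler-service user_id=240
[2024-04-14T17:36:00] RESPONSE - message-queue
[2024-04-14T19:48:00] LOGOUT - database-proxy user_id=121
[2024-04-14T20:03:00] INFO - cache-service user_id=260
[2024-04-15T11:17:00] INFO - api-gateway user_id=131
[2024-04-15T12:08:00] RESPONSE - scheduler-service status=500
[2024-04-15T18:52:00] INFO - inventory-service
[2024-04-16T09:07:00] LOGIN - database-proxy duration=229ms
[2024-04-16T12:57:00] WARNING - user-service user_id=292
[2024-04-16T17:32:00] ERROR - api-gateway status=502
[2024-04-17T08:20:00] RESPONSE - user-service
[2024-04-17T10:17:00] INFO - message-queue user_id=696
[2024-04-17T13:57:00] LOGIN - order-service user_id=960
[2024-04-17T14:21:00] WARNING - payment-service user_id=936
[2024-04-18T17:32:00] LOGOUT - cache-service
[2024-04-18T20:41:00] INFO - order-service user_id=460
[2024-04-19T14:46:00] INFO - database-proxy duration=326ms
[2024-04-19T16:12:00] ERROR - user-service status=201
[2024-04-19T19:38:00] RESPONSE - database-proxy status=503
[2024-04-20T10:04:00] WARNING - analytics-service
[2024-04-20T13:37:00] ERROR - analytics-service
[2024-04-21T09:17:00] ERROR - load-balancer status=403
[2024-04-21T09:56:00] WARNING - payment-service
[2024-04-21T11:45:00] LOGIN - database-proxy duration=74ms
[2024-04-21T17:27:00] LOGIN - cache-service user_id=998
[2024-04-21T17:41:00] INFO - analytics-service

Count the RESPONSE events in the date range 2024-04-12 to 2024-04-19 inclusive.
5

To filter by date range:

1. Date range: 2024-04-12 through 2024-04-19, both dates inclusive
2. Filter for RESPONSE events whose date falls in this range
3. Count matching events: 5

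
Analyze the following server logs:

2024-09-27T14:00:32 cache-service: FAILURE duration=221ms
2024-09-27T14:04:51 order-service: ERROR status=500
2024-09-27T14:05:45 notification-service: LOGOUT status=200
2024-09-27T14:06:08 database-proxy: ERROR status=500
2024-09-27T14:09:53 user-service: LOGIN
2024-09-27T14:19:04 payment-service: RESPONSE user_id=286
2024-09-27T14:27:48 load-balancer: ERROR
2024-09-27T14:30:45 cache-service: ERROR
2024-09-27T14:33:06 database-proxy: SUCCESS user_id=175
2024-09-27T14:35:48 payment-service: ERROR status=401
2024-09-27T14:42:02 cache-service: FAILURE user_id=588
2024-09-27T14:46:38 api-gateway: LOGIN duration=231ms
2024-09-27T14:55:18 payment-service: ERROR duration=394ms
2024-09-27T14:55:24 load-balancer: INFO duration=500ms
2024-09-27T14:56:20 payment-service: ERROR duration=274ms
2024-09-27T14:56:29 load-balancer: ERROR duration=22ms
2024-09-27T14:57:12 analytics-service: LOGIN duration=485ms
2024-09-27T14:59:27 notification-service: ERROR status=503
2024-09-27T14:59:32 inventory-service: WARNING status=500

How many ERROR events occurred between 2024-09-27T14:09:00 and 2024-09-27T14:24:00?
0

To count events in the time window:

1. Window boundaries: 2024-09-27T14:09:00 to 2024-09-27T14:24:00
2. Filter for ERROR events within this window
3. Count matching events: 0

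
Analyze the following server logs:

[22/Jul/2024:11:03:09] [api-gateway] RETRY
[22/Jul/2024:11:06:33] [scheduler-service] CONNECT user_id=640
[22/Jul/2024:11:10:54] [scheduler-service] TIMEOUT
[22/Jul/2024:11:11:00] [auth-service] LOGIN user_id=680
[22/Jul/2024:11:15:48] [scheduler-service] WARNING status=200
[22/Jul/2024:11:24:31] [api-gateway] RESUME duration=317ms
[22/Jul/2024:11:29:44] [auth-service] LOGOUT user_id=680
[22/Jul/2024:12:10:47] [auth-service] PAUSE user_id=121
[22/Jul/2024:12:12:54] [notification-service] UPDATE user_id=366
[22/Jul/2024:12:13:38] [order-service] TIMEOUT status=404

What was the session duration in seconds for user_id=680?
1124

To calculate session duration:

1. Find LOGIN event for user_id=680: 22/Jul/2024:11:11:00
2. Find LOGOUT event for user_id=680: 22/Jul/2024:11:29:44
3. Session duration: 22/Jul/2024:11:29:44 - 22/Jul/2024:11:11:00 = 1124 seconds (18 minutes)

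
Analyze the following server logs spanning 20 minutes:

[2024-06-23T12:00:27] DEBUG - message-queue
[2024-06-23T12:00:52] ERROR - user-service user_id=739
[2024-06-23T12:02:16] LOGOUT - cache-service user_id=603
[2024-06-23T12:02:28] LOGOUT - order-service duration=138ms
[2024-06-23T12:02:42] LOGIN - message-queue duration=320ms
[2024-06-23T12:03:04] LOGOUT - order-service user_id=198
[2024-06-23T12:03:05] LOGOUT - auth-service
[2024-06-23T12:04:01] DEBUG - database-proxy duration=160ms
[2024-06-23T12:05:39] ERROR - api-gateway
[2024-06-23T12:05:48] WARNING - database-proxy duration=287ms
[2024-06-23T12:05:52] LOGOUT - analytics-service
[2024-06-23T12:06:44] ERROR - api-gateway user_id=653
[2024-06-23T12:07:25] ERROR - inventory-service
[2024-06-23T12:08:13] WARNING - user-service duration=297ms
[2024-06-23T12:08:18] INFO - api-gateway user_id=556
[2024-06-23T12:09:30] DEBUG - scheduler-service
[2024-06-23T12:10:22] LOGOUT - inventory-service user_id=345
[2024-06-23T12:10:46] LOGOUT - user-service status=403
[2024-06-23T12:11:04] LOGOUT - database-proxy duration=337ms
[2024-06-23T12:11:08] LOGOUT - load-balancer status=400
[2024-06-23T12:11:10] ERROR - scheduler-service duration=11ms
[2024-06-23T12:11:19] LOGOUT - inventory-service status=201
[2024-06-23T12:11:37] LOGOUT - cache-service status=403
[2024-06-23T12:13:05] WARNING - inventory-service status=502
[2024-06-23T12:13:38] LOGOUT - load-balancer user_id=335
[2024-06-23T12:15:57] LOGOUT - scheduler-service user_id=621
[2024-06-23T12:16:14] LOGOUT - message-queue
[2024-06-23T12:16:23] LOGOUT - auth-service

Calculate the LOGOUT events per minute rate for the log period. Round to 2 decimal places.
0.75

To calculate the rate:

1. Count total LOGOUT events: 15
2. Total time period: 20 minutes
3. Rate = 15 / 20 = 0.75 events per minute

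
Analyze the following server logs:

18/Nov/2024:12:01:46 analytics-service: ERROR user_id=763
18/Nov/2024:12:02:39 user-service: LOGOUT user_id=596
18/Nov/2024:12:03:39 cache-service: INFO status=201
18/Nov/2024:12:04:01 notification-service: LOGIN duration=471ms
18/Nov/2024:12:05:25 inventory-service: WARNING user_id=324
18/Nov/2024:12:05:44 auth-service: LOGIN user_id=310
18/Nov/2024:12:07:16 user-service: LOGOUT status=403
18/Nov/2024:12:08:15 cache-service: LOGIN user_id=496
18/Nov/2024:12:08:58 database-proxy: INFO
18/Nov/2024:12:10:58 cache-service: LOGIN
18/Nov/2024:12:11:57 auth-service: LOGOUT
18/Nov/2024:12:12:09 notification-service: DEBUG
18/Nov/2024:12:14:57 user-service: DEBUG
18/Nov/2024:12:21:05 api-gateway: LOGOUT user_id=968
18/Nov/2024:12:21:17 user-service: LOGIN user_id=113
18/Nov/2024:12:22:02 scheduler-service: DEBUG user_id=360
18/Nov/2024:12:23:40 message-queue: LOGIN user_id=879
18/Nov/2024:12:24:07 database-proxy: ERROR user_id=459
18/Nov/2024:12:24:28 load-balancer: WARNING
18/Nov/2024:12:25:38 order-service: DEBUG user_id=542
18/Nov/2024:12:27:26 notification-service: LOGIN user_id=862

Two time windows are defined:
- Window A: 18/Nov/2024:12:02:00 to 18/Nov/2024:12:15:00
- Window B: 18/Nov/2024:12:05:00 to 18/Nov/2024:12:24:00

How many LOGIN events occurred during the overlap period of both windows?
3

To find overlap events:

1. Window A: 18/Nov/2024:12:02:00 to 18/Nov/2024:12:15:00
2. Window B: 18/Nov/2024:12:05:00 to 18/Nov/2024:12:24:00
3. Overlap period: 18/Nov/2024:12:05:00 to 18/Nov/2024:12:15:00
4. Count LOGIN events in overlap: 3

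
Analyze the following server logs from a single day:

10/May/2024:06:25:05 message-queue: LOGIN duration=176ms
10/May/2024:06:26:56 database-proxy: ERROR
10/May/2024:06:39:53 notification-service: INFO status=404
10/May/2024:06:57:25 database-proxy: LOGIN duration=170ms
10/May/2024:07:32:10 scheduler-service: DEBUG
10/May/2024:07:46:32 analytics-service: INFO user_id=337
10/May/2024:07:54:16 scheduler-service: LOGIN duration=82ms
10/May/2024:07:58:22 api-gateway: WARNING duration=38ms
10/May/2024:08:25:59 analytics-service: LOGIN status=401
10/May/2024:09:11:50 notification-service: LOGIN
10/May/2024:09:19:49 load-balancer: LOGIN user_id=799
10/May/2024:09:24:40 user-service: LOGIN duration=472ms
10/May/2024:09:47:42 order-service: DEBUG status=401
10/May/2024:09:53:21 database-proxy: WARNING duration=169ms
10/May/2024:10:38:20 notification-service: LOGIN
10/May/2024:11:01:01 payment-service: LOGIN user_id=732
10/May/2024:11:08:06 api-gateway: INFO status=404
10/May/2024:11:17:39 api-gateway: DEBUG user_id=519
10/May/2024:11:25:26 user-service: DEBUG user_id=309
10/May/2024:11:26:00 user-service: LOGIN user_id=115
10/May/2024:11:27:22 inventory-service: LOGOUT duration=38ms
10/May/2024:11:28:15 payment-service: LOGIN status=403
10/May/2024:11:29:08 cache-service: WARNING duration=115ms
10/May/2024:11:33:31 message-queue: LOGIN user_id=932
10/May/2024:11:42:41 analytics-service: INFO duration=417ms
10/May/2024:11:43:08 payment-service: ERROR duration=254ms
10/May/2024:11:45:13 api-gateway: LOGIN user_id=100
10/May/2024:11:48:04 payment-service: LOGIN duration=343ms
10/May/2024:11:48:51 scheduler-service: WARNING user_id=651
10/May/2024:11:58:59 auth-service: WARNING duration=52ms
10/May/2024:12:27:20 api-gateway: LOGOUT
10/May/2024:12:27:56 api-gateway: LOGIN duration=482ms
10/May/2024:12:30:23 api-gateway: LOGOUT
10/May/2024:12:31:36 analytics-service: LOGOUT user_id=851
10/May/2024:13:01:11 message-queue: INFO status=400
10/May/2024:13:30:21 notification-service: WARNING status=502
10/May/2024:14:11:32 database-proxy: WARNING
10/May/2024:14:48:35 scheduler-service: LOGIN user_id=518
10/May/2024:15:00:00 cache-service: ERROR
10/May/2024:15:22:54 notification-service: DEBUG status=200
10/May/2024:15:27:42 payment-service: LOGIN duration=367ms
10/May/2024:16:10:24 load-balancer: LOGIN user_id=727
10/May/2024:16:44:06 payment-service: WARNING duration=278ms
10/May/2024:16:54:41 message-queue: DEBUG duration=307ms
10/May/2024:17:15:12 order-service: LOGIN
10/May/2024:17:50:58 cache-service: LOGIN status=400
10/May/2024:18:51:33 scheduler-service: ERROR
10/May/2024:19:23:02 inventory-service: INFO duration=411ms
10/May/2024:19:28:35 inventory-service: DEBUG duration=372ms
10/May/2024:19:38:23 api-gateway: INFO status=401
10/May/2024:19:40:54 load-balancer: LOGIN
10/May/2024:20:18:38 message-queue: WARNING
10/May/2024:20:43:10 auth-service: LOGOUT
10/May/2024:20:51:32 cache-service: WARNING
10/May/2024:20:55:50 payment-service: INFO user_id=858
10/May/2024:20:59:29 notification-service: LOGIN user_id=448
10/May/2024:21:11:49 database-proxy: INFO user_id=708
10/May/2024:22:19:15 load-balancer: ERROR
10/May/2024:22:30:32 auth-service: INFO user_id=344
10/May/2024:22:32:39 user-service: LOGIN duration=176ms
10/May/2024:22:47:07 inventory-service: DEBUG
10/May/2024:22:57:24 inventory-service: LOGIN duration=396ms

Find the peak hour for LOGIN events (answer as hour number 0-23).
11

To find the peak hour:

1. Group all LOGIN events by hour
2. Count events in each hour
3. Find hour with maximum count
4. Peak hour: 11 (with 6 events)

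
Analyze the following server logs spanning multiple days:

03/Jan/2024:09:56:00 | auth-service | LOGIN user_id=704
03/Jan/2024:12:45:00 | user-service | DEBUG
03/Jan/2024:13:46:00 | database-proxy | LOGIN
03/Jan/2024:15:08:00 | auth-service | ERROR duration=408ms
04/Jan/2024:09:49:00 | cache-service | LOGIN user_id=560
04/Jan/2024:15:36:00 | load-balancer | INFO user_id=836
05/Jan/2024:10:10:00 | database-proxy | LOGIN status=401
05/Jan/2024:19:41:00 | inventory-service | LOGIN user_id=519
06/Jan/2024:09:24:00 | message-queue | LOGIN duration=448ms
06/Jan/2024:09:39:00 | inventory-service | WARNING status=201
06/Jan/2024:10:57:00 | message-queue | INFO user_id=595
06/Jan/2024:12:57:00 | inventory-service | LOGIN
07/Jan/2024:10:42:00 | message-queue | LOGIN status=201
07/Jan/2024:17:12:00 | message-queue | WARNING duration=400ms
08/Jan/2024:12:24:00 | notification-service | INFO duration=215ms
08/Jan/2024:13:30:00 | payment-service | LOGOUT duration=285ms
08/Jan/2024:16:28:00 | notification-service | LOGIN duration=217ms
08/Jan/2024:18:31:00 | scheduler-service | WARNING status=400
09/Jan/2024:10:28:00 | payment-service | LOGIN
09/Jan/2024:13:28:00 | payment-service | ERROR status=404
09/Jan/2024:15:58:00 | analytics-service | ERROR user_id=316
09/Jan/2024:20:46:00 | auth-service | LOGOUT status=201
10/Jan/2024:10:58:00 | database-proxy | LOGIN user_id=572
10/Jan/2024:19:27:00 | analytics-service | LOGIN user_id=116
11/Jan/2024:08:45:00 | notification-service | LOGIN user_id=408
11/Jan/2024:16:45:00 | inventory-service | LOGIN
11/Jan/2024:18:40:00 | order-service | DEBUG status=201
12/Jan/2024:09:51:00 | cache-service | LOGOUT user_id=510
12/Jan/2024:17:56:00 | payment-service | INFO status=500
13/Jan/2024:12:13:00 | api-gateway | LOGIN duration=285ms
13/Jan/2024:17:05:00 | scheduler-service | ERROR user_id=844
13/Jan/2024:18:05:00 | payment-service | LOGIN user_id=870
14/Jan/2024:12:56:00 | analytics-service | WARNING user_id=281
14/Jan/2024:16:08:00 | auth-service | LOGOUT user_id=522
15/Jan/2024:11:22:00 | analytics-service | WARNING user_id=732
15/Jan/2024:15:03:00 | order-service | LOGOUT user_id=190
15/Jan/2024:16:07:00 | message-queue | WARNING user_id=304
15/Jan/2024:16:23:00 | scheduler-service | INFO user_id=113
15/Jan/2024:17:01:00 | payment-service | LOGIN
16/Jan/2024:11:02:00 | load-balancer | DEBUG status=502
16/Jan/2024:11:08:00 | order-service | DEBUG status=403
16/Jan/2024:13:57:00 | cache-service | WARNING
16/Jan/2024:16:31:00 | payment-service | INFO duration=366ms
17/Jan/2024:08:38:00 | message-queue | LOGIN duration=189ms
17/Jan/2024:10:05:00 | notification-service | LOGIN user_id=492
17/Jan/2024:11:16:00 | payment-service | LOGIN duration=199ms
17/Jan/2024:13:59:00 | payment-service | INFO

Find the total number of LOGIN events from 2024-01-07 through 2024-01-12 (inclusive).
7

To filter by date range:

1. Date range: 2024-01-07 through 2024-01-12, both dates inclusive
2. Filter for LOGIN events whose date falls in this range
3. Count matching events: 7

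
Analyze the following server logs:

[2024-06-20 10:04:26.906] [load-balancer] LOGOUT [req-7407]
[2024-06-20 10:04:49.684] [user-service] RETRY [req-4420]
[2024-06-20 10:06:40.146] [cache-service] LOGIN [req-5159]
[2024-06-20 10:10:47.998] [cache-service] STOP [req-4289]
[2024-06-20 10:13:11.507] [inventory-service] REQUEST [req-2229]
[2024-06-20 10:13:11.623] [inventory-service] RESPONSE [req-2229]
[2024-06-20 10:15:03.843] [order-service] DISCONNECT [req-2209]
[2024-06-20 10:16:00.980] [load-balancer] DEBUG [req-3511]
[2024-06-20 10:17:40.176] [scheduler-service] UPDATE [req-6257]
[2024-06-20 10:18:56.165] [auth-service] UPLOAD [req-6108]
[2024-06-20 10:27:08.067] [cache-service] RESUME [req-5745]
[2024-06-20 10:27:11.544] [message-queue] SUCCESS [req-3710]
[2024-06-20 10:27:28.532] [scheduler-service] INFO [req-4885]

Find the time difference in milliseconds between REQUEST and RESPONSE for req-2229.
116

To calculate latency:

1. Find REQUEST with id req-2229: 2024-06-20 10:13:11.507
2. Find RESPONSE with id req-2229: 2024-06-20 10:13:11.623
3. Latency: 2024-06-20 10:13:11.623 - 2024-06-20 10:13:11.507 = 116ms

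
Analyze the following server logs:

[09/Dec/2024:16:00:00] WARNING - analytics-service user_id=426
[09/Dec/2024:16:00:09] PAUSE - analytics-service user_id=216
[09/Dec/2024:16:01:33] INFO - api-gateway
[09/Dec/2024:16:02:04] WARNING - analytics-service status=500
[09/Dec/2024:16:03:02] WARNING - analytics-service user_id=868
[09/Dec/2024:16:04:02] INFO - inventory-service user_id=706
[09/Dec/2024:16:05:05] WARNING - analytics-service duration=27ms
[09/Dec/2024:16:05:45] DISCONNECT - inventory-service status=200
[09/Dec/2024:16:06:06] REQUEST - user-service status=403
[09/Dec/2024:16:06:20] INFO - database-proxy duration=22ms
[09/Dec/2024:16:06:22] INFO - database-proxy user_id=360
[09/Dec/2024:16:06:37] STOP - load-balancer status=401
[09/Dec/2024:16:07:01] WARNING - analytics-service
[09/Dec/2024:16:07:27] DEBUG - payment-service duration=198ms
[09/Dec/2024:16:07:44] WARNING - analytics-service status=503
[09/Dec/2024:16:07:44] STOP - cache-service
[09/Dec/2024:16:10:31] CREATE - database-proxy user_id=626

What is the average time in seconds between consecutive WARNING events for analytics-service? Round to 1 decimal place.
92.8

To calculate average interval:

1. Find all WARNING events for analytics-service in order
2. Calculate time gaps between consecutive events
3. Compute mean of gaps: 464 / 5 = 92.8 seconds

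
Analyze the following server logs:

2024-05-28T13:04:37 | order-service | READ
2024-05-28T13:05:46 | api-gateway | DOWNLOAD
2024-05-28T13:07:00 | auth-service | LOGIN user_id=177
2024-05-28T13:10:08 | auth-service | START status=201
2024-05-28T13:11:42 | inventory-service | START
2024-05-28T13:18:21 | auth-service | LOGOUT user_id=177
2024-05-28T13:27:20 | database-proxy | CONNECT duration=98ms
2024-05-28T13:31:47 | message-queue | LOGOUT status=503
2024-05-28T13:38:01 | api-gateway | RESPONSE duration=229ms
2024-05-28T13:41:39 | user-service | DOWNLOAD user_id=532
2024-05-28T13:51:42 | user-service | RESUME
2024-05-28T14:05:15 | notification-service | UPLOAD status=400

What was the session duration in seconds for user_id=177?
681

To calculate session duration:

1. Find LOGIN event for user_id=177: 2024-05-28T13:07:00
2. Find LOGOUT event for user_id=177: 2024-05-28T13:18:21
3. Session duration: 2024-05-28T13:18:21 - 2024-05-28T13:07:00 = 681 seconds (11 minutes)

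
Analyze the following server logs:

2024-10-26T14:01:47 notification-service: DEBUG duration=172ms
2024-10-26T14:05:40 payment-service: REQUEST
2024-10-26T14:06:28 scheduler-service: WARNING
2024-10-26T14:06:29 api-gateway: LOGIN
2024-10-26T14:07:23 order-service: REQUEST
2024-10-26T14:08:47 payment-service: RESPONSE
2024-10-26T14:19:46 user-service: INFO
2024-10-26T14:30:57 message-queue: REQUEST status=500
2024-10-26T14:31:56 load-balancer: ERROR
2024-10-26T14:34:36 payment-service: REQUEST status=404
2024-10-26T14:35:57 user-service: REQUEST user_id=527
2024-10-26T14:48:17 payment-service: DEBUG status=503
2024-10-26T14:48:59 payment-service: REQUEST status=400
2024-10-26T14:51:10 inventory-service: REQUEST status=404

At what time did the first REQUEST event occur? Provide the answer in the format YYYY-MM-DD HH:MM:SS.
2024-10-26 14:05:40

To find the first event:

1. Filter for all REQUEST events
2. Sort by timestamp
3. Select the first one
4. Timestamp: 2024-10-26 14:05:40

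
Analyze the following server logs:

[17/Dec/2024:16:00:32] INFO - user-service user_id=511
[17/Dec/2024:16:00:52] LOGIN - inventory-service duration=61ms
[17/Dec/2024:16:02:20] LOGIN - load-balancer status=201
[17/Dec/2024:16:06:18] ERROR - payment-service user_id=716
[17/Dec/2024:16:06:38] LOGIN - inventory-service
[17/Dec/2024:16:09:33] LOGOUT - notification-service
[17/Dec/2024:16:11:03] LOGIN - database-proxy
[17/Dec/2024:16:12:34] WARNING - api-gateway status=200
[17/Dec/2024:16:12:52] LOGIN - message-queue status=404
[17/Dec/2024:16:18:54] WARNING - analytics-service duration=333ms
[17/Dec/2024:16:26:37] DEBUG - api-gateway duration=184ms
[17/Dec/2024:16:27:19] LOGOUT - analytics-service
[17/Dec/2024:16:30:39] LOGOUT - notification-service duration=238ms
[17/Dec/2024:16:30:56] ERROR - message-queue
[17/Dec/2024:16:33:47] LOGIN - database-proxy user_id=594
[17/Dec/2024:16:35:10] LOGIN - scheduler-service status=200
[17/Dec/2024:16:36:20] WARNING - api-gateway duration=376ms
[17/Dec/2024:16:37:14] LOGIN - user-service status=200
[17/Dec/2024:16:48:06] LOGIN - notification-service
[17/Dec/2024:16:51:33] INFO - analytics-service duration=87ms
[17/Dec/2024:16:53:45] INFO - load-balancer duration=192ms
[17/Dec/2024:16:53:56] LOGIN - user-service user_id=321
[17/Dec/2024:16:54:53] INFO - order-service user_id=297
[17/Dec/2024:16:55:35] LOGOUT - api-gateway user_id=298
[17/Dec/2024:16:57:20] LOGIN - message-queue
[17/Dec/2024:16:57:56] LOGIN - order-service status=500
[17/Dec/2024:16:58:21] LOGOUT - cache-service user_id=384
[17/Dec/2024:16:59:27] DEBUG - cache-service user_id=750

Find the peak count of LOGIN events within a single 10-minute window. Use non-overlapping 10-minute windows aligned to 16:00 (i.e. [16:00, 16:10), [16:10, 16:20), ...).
3

To find the burst window:

1. Divide the log period into non-overlapping 10-minute windows starting at 16:00
2. Count LOGIN events in each window
3. Find the window with maximum count
4. Maximum events in a window: 3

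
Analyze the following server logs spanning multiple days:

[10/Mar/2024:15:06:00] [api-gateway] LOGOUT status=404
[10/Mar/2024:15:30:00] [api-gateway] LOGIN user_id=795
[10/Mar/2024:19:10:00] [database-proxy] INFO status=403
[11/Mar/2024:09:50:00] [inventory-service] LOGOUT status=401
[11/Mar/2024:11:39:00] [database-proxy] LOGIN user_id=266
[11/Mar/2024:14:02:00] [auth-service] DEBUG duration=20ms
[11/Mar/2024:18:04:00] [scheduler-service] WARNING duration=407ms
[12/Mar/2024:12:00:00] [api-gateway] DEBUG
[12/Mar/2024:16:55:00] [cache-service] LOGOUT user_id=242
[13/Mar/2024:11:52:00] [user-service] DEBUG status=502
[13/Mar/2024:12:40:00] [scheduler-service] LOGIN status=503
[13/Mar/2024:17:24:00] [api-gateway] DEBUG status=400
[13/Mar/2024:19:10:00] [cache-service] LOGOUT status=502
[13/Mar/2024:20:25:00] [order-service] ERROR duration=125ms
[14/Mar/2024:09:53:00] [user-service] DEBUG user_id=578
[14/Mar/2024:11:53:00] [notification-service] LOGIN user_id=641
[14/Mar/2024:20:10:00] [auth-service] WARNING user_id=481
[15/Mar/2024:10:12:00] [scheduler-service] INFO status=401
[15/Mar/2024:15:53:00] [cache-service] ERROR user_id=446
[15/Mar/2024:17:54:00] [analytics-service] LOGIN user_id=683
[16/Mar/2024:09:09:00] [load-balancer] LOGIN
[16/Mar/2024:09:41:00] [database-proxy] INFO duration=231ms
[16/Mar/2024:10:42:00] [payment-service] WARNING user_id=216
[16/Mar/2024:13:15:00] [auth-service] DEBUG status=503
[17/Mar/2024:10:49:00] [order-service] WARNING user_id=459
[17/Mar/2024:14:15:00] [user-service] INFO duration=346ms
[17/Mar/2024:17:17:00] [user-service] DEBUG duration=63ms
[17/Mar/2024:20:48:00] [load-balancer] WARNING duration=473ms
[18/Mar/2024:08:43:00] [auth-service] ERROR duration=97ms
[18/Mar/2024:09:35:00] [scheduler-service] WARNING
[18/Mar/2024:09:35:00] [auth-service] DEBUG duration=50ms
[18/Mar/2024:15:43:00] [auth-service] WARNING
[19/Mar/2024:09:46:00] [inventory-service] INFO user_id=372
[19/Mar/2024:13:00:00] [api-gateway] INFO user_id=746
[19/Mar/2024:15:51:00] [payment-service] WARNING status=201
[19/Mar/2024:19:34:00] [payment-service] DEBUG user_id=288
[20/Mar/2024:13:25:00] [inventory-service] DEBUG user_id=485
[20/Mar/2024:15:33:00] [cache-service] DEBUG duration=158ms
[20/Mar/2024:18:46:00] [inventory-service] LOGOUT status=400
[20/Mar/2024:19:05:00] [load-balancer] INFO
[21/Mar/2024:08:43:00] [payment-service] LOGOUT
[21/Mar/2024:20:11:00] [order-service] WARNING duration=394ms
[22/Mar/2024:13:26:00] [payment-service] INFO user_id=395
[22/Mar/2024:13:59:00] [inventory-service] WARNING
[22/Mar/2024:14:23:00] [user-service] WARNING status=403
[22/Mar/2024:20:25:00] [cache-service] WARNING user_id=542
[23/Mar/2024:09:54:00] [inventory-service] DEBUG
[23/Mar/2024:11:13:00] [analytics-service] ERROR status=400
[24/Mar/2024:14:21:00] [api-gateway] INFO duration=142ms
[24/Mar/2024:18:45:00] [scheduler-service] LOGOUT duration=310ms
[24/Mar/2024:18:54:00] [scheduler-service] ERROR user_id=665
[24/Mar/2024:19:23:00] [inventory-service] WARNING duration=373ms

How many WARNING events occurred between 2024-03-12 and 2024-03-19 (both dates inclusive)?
7

To filter by date range:

1. Date range: 2024-03-12 through 2024-03-19, both dates inclusive
2. Filter for WARNING events whose date falls in this range
3. Count matching events: 7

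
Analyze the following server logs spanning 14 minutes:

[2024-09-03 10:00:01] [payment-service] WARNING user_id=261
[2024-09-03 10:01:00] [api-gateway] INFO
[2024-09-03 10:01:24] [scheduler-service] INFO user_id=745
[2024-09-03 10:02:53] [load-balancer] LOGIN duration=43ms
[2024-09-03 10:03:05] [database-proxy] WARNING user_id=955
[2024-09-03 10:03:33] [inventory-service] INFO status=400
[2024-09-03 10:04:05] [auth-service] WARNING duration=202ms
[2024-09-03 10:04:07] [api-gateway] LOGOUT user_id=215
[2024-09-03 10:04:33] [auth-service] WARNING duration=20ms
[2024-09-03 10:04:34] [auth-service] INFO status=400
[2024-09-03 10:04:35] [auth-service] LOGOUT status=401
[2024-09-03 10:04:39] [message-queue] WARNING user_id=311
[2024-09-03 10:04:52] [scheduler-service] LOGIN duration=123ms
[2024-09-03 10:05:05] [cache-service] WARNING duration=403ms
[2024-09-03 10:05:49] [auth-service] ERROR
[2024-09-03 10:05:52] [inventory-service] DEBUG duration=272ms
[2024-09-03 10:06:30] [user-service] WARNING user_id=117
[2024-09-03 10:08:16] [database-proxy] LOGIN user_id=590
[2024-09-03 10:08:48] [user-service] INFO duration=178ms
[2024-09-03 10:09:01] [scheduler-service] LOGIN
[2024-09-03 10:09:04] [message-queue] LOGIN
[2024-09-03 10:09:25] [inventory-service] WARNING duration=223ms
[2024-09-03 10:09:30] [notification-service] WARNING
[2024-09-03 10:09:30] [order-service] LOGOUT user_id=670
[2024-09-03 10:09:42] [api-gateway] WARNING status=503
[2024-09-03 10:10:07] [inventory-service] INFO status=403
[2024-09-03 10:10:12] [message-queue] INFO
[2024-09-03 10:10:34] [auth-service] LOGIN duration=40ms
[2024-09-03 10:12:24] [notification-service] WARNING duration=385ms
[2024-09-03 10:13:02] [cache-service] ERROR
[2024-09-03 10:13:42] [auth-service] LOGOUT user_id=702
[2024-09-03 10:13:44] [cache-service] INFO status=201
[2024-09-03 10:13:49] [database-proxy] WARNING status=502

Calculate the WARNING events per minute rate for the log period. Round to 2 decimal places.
0.86

To calculate the rate:

1. Count total WARNING events: 12
2. Total time period: 14 minutes
3. Rate = 12 / 14 = 0.86 events per minute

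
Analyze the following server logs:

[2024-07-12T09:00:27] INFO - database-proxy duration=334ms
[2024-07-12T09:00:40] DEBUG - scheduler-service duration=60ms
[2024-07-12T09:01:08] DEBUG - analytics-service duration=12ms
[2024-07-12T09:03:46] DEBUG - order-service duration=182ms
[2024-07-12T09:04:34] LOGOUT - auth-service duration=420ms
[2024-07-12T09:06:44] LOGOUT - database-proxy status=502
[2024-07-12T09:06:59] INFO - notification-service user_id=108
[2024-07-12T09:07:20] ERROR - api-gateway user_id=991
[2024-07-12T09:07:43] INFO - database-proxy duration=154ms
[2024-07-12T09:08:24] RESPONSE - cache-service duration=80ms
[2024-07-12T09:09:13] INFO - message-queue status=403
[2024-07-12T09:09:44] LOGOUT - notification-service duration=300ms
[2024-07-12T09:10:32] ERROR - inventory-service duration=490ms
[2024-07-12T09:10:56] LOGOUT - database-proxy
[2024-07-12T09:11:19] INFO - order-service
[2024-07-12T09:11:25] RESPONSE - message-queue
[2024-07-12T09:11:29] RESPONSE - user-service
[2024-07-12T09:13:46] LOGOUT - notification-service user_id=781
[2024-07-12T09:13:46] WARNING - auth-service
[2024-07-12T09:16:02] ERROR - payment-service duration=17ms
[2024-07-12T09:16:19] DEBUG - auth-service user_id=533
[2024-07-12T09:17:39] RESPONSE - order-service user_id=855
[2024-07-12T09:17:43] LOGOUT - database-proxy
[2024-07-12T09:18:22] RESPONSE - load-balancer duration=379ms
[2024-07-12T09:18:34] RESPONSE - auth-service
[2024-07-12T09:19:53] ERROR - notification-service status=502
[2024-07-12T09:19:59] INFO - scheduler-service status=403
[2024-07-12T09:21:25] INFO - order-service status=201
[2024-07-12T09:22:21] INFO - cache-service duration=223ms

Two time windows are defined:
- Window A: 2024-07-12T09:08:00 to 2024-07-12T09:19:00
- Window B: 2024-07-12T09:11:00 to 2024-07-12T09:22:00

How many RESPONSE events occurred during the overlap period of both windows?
5

To find overlap events:

1. Window A: 2024-07-12T09:08:00 to 2024-07-12T09:19:00
2. Window B: 2024-07-12T09:11:00 to 2024-07-12T09:22:00
3. Overlap period: 2024-07-12T09:11:00 to 2024-07-12T09:19:00
4. Count RESPONSE events in overlap: 5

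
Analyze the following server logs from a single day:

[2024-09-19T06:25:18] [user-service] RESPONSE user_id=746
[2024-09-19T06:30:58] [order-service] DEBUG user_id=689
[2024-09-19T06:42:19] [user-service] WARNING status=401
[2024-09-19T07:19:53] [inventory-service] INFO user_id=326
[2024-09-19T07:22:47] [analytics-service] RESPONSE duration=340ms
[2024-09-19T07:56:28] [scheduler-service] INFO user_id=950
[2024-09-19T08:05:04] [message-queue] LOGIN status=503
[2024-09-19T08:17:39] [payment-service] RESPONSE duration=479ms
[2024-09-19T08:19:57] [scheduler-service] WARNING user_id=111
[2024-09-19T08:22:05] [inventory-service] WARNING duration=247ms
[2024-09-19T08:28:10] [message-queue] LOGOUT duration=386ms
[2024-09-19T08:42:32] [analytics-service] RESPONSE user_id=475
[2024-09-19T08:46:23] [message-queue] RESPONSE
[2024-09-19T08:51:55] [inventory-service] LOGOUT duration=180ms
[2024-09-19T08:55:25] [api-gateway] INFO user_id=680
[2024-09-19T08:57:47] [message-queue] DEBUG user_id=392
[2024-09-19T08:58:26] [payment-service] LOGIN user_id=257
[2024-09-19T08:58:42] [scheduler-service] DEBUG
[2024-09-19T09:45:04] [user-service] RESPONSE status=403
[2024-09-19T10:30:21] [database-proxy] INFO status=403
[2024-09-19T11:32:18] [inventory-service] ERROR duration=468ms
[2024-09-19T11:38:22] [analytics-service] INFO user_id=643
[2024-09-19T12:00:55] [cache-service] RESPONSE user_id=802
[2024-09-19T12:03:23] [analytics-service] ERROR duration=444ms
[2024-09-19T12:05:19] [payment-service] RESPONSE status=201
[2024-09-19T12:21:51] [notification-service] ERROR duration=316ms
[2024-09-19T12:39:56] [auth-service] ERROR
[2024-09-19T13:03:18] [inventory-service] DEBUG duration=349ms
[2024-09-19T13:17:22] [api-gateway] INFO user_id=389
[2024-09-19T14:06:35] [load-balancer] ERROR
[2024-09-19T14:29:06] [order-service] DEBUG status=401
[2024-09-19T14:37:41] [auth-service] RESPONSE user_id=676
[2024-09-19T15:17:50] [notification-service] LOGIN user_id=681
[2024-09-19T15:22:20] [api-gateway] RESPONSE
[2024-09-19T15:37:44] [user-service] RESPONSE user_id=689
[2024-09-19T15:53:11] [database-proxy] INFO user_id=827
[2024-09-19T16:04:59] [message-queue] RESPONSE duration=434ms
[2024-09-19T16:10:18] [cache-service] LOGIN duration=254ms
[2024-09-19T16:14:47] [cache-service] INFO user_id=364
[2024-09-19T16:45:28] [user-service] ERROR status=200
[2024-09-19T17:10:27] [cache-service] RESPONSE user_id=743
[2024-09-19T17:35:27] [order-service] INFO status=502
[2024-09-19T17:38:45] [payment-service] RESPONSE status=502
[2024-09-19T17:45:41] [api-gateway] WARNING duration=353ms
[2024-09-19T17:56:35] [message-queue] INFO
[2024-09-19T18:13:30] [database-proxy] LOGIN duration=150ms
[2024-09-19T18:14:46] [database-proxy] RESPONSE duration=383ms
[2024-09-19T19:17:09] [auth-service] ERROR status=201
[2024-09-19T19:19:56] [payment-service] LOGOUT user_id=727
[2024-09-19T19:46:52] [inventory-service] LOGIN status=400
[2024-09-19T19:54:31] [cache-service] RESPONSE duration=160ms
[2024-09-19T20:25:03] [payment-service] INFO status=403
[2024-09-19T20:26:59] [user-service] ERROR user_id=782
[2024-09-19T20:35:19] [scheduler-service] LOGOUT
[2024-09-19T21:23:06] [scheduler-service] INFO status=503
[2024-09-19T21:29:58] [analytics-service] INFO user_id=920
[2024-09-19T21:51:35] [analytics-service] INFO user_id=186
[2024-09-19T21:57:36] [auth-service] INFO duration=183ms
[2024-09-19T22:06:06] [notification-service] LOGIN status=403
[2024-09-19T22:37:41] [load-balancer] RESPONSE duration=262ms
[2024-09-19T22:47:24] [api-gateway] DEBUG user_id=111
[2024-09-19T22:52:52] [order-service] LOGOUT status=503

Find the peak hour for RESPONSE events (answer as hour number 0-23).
8

To find the peak hour:

1. Group all RESPONSE events by hour
2. Count events in each hour
3. Find hour with maximum count
4. Peak hour: 8 (with 3 events)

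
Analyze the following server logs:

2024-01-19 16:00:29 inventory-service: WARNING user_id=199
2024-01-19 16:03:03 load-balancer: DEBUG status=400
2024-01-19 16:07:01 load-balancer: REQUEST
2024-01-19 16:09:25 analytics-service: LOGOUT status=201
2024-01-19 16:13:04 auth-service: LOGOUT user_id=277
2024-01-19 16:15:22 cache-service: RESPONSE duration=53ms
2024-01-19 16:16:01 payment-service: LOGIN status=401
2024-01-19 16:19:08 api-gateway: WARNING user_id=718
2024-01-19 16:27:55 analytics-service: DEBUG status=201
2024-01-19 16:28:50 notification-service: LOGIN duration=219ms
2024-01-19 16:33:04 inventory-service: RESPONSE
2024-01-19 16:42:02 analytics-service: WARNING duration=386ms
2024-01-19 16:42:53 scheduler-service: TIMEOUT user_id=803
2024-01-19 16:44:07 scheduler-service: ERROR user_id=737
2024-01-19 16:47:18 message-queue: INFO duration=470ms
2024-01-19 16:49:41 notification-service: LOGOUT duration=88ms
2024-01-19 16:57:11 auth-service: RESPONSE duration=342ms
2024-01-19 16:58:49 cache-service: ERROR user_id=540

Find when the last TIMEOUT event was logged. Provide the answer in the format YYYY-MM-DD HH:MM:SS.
2024-01-19 16:42:53

To find the last event:

1. Filter for all TIMEOUT events
2. Sort by timestamp
3. Select the last one
4. Timestamp: 2024-01-19 16:42:53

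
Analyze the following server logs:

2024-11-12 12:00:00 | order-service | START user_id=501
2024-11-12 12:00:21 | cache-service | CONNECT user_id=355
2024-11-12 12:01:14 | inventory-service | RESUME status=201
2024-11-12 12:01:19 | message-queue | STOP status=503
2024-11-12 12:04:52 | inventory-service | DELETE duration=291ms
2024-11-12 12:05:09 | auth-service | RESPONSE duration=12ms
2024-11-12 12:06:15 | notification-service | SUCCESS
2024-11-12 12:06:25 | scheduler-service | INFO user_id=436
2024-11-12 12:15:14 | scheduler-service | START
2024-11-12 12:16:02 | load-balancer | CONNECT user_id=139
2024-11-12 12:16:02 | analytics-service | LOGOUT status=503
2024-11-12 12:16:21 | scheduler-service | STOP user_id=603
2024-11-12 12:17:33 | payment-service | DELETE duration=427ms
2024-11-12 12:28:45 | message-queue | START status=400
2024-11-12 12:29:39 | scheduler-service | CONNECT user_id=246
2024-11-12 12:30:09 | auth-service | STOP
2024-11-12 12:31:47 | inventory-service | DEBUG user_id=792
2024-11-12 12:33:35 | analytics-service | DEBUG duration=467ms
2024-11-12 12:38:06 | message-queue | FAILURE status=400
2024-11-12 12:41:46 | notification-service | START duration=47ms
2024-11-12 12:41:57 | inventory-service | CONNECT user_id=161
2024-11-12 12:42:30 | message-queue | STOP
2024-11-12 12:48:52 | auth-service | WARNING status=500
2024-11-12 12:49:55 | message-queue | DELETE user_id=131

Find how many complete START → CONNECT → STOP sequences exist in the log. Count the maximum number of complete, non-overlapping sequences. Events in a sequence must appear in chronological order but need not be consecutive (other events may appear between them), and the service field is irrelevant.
4

To count sequences:

1. Look for pattern: START → CONNECT → STOP
2. Greedily scan the log in chronological order, matching each sequence element in turn (ignoring service)
3. Each time the full pattern completes, increment the count and restart matching from the next event
4. Complete non-overlapping sequences found: 4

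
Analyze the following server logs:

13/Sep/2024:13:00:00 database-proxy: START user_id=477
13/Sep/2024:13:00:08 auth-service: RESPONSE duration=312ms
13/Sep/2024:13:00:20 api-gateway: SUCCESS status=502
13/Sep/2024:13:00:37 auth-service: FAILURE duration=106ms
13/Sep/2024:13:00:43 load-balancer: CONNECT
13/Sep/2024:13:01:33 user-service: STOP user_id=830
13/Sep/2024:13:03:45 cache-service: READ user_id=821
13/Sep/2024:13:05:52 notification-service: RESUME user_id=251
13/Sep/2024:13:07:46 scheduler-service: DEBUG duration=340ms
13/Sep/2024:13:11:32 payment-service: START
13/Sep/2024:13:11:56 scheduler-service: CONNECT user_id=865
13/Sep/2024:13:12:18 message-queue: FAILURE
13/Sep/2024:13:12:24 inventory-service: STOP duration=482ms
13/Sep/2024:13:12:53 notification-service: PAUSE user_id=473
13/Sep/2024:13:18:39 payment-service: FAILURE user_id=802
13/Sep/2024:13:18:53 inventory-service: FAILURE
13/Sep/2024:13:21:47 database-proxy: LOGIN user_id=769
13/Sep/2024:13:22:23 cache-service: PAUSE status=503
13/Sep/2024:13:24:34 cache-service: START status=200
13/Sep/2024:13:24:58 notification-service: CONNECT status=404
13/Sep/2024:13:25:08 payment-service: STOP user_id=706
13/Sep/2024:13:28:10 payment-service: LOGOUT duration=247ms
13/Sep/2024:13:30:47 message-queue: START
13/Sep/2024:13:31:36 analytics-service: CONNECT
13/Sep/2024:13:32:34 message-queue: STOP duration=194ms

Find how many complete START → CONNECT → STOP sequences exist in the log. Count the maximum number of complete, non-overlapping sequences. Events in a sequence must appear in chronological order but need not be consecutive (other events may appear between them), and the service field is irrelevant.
4

To count sequences:

1. Look for pattern: START → CONNECT → STOP
2. Greedily scan the log in chronological order, matching each sequence element in turn (ignoring service)
3. Each time the full pattern completes, increment the count and restart matching from the next event
4. Complete non-overlapping sequences found: 4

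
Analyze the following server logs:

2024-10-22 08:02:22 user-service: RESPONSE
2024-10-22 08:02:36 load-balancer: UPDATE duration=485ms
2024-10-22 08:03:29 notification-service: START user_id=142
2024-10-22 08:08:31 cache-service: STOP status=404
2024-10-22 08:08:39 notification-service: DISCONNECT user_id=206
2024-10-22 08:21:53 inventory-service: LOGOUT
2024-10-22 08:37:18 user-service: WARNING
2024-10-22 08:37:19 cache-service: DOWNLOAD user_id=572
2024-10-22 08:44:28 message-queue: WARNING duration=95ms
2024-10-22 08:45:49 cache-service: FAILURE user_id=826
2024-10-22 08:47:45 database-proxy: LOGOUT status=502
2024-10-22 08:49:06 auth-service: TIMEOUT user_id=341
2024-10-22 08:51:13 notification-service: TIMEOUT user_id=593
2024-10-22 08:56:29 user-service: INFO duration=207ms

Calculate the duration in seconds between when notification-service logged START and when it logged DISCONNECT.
310

To find the time between events:

1. Locate the first START event for notification-service: 2024-10-22 08:03:29
2. Locate the first DISCONNECT event for notification-service: 2024-10-22 08:08:39
3. Calculate the difference: 2024-10-22 08:08:39 - 2024-10-22 08:03:29 = 310 seconds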